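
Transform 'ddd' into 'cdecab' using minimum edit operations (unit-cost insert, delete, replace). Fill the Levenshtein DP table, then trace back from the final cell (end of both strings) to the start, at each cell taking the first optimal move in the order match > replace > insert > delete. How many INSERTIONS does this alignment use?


Edit distance = 5. Backtracking from cell (3, 6) with preference match > replace > insert > delete,
then listing the resulting alignment 'ddd' -> 'cdecab' left to right:
  Step 1: insert 'c' [insertion #1]
  Step 2: keep 'd'
  Step 3: insert 'e' [insertion #2]
  Step 4: insert 'c' [insertion #3]
  Step 5: replace d->a
  Step 6: replace d->b
Total insertions: 3

3


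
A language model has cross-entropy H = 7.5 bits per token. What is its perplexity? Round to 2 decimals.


Perplexity formula: PP = 2^H
H = 7.5
PP = 2^7.5
Decompose: 2^7.5 = 2^7 * 2^0.5 = 2^7 * sqrt(2)
2^7 = 128, sqrt(2) ~ 1.4142136
PP ~ 128 * 1.4142136 = 181.0193408
Rounded to 2 decimals: 181.02

181.02


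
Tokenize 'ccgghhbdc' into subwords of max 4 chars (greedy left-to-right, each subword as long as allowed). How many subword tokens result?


'ccgghhbdc' has 9 characters.
Chunking with max size 4:
  Chunk 1: 'ccgg' (positions 0-3)
  Chunk 2: 'hhbd' (positions 4-7)
  Chunk 3: 'c' (positions 8-8)
Total chunks: ceil(9 / 4) = 3

3


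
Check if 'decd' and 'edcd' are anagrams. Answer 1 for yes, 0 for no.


Sort characters of 'decd': 'cdde'
Sort characters of 'edcd': 'cdde'
Sorted forms match -> they ARE anagrams
Result: 1

1


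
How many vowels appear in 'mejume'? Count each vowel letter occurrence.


Scanning each character of 'mejume':
  Position 1: 'm' -> consonant (running count: 0)
  Position 2: 'e' -> vowel (running count: 1)
  Position 3: 'j' -> consonant (running count: 1)
  Position 4: 'u' -> vowel (running count: 2)
  Position 5: 'm' -> consonant (running count: 2)
  Position 6: 'e' -> vowel (running count: 3)
Total vowels: 3

3


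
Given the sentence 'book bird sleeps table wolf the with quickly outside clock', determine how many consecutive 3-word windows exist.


Word trigrams from [10] words:
  Trigram 1: (book bird sleeps)
  Trigram 2: (bird sleeps table)
  Trigram 3: (sleeps table wolf)
  Trigram 4: (table wolf the)
  Trigram 5: (wolf the with)
  Trigram 6: (the with quickly)
  Trigram 7: (with quickly outside)
  Trigram 8: (quickly outside clock)
Total word trigrams: 10 - 2 = 8

8


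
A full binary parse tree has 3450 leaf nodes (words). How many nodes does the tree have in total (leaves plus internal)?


Leaf nodes (terminals): 3450
Internal nodes = n - 1 = 3450 - 1 = 3449
Total = leaves + internal = 3450 + 3449 = 6899

6899


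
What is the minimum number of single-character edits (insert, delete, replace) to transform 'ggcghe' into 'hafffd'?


Building DP table for s1='ggcghe' (len 6) and s2='hafffd' (len 6):
       h  a  f  f  f  d
    0  1  2  3  4  5  6
  g 1  1  2  3  4  5  6
  g 2  2  2  3  4  5  6
  c 3  3  3  3  4  5  6
  g 4  4  4  4  4  5  6
  h 5  4  5  5  5  5  6
  e 6  5  5  6  6  6  6
Edit distance = dp[6][6] = 6

6


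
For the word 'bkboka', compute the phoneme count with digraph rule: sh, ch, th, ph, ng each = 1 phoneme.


Parsing 'bkboka' greedily, digraphs first:
  'b' -> consonant phoneme (phonemes so far: 1)
  'k' -> consonant phoneme (phonemes so far: 2)
  'b' -> consonant phoneme (phonemes so far: 3)
  'o' -> vowel phoneme (phonemes so far: 4)
  'k' -> consonant phoneme (phonemes so far: 5)
  'a' -> vowel phoneme (phonemes so far: 6)
Total phonemes: 6

6


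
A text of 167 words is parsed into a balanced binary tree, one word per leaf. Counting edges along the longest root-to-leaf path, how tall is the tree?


In a balanced binary tree with n leaves the deepest leaf is ceil(log2(n)) edges below the root.
log2(167) = 7.3837
ceil(7.3837) = 8
height (edges) = 8

8


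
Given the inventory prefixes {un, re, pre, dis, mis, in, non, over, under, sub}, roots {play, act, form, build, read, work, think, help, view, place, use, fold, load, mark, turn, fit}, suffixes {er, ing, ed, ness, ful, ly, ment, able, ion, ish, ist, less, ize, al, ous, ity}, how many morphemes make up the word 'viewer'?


Segmenting 'viewer' against the inventory:
  'view' -> root (morpheme 1)
  'er' -> suffix (morpheme 2)
Total morphemes: 2

2


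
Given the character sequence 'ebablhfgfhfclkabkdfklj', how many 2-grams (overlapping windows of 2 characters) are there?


String 'ebablhfgfhfclkabkdfklj' has length L = 22.
Number of overlapping n-grams = L - n + 1
Substituting: 22 - 2 + 1 = 21

21


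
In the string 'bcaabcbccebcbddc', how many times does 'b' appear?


Scanning 'bcaabcbccebcbddc' for 'b':
  Position 0: 'b' -> MATCH (count: 1)
  Position 4: 'b' -> MATCH (count: 2)
  Position 6: 'b' -> MATCH (count: 3)
  Position 10: 'b' -> MATCH (count: 4)
  Position 12: 'b' -> MATCH (count: 5)
Total occurrences of 'b': 5

5


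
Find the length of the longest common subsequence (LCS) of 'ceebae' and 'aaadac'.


DP table for LCS of 'ceebae' and 'aaadac':
       a  a  a  d  a  c
    0  0  0  0  0  0  0
  c 0  0  0  0  0  0  1
  e 0  0  0  0  0  0  1
  e 0  0  0  0  0  0  1
  b 0  0  0  0  0  0  1
  a 0  1  1  1  1  1  1
  e 0  1  1  1  1  1  1
LCS: 'c'
LCS length = 1

1


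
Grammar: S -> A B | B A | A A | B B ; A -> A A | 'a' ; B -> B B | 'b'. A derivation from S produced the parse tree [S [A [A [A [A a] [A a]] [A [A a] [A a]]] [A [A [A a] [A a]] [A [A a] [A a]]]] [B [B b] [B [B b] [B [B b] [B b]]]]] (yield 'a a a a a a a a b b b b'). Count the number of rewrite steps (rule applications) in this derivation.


Every bracketed nonterminal node [X ...] in the tree is produced by exactly one rule application.
Reading the tree off as a leftmost derivation:
  Step 1: S  =>  A B   (applied S -> A B)
  Step 2: A B  =>  A A B   (applied A -> A A)
  Step 3: A A B  =>  A A A B   (applied A -> A A)
  Step 4: A A A B  =>  A A A A B   (applied A -> A A)
  Step 5: A A A A B  =>  a A A A B   (applied A -> a)
  Step 6: a A A A B  =>  a a A A B   (applied A -> a)
  Step 7: a a A A B  =>  a a A A A B   (applied A -> A A)
  Step 8: a a A A A B  =>  a a a A A B   (applied A -> a)
  Step 9: a a a A A B  =>  a a a a A B   (applied A -> a)
  Step 10: a a a a A B  =>  a a a a A A B   (applied A -> A A)
  Step 11: a a a a A A B  =>  a a a a A A A B   (applied A -> A A)
  Step 12: a a a a A A A B  =>  a a a a a A A B   (applied A -> a)
  Step 13: a a a a a A A B  =>  a a a a a a A B   (applied A -> a)
  Step 14: a a a a a a A B  =>  a a a a a a A A B   (applied A -> A A)
  Step 15: a a a a a a A A B  =>  a a a a a a a A B   (applied A -> a)
  Step 16: a a a a a a a A B  =>  a a a a a a a a B   (applied A -> a)
  Step 17: a a a a a a a a B  =>  a a a a a a a a B B   (applied B -> B B)
  Step 18: a a a a a a a a B B  =>  a a a a a a a a b B   (applied B -> b)
  Step 19: a a a a a a a a b B  =>  a a a a a a a a b B B   (applied B -> B B)
  Step 20: a a a a a a a a b B B  =>  a a a a a a a a b b B   (applied B -> b)
  Step 21: a a a a a a a a b b B  =>  a a a a a a a a b b B B   (applied B -> B B)
  Step 22: a a a a a a a a b b B B  =>  a a a a a a a a b b b B   (applied B -> b)
  Step 23: a a a a a a a a b b b B  =>  a a a a a a a a b b b b   (applied B -> b)
Final yield: a a a a a a a a b b b b
Total rewrite steps: 23

23


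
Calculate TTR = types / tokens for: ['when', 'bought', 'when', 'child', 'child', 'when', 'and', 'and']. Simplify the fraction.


Tokens: 8
Unique types: ('and', 'bought', 'child', 'when') = 4
TTR = 4/8
Simplify: divide both by 4 -> 1/2
TTR = 1/2

1/2


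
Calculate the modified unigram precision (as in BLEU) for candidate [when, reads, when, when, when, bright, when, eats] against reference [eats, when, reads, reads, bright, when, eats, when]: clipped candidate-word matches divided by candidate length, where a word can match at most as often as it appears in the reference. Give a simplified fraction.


Reference word counts: {'bright': 1, 'eats': 2, 'reads': 2, 'when': 3}
Checking each candidate word (with clipping):
  'when' -> in reference (ref count 3, used 1/3) -> match (matches: 1)
  'reads' -> in reference (ref count 2, used 1/2) -> match (matches: 2)
  'when' -> in reference (ref count 3, used 2/3) -> match (matches: 3)
  'when' -> in reference (ref count 3, used 3/3) -> match (matches: 4)
  'when' -> ref count 3 already used up (3/3) -> clipped, no match (matches: 4)
  'bright' -> in reference (ref count 1, used 1/1) -> match (matches: 5)
  'when' -> ref count 3 already used up (3/3) -> clipped, no match (matches: 5)
  'eats' -> in reference (ref count 2, used 1/2) -> match (matches: 6)
Clipped matches: 6, Candidate length: 8
Precision = 6/8 = 3/4

3/4


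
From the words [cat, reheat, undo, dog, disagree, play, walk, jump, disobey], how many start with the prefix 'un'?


Checking each word for prefix 'un':
  'cat' -> no (count: 0)
  'reheat' -> no (count: 0)
  'undo' -> YES, starts with 'un' (count: 1)
  'dog' -> no (count: 1)
  'disagree' -> no (count: 1)
  'play' -> no (count: 1)
  'walk' -> no (count: 1)
  'jump' -> no (count: 1)
  'disobey' -> no (count: 1)
Total with prefix 'un': 1

1


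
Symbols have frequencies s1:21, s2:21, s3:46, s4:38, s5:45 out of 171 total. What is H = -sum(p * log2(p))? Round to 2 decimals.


Computing entropy H = -sum(p_i * log2(p_i)):
  s1: p = 21/171 = 0.1228, -p*log2(p) = 0.3716
  s2: p = 21/171 = 0.1228, -p*log2(p) = 0.3716
  s3: p = 46/171 = 0.2690, -p*log2(p) = 0.5096
  s4: p = 38/171 = 0.2222, -p*log2(p) = 0.4822
  s5: p = 45/171 = 0.2632, -p*log2(p) = 0.5068
H = sum of terms = 2.2418
Rounded to 2 decimals: 2.24

2.24


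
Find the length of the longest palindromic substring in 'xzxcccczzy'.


Scanning 'xzxcccczzy' for palindromic substrings.
Substring at positions 3-6: 'cccc'.
Check: reverse('cccc') = 'cccc' -> palindrome confirmed.
Neighbouring characters ('x' / 'z') break symmetry, so it cannot extend further.
No longer palindromic substring exists; longest length = 4

4


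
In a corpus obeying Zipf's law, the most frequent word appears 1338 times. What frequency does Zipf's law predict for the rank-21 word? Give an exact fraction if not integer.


Zipf's law: freq(rank) = f1 / rank
f1 = 1338, rank = 21
freq = 1338 / 21
GCD(1338, 21) = 3
Simplified: 446/7

446/7


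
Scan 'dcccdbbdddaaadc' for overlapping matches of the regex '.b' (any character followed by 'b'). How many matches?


Pattern: .b means any character followed by 'b'.
Scanning 'dcccdbbdddaaadc' position-by-position:
  Pos 0: window 'dc' -> no
  Pos 1: window 'cc' -> no
  Pos 2: window 'cc' -> no
  Pos 3: window 'cd' -> no
  Pos 4: window 'db' -> MATCH
  Pos 5: window 'bb' -> MATCH
  Pos 6: window 'bd' -> no
  Pos 7: window 'dd' -> no
  Pos 8: window 'dd' -> no
  Pos 9: window 'da' -> no
  Pos 10: window 'aa' -> no
  Pos 11: window 'aa' -> no
  Pos 12: window 'ad' -> no
  Pos 13: window 'dc' -> no
  Pos 14: window 'c' -> no
Total matches: 2

2


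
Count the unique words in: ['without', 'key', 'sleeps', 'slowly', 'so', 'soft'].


Listing all tokens and tracking unique types:
  Token 1: 'without' -> NEW (unique so far: 1)
  Token 2: 'key' -> NEW (unique so far: 2)
  Token 3: 'sleeps' -> NEW (unique so far: 3)
  Token 4: 'slowly' -> NEW (unique so far: 4)
  Token 5: 'so' -> NEW (unique so far: 5)
  Token 6: 'soft' -> NEW (unique so far: 6)
Unique types: ('key', 'sleeps', 'slowly', 'so', 'soft', 'without')
Vocabulary size: 6

6


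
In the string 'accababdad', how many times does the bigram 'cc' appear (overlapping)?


Scanning 'accababdad' for bigram 'cc':
  Position 0: 'ac' -> no
  Position 1: 'cc' -> MATCH
  Position 2: 'ca' -> no
  Position 3: 'ab' -> no
  Position 4: 'ba' -> no
  Position 5: 'ab' -> no
  Position 6: 'bd' -> no
  Position 7: 'da' -> no
  Position 8: 'ad' -> no
Total matches: 1

1


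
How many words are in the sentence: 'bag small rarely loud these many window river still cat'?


Counting words by splitting on spaces:
  Word 1: 'bag'
  Word 2: 'small'
  Word 3: 'rarely'
  Word 4: 'loud'
  Word 5: 'these'
  Word 6: 'many'
  Word 7: 'window'
  Word 8: 'river'
  Word 9: 'still'
  Word 10: 'cat'
Total words: 10

10


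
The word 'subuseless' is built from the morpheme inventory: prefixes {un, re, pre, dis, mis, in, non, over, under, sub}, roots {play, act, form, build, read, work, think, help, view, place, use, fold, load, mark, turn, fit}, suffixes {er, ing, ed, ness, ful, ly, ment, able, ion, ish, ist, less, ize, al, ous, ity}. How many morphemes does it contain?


Segmenting 'subuseless' against the inventory:
  'sub' -> prefix (morpheme 1)
  'use' -> root (morpheme 2)
  'less' -> suffix (morpheme 3)
Total morphemes: 3

3


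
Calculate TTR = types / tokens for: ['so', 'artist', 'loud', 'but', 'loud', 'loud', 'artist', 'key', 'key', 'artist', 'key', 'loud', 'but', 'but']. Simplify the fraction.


Tokens: 14
Unique types: ('artist', 'but', 'key', 'loud', 'so') = 5
TTR = 5/14
Already in lowest terms.

5/14


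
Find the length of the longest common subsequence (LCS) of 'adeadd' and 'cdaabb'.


DP table for LCS of 'adeadd' and 'cdaabb':
       c  d  a  a  b  b
    0  0  0  0  0  0  0
  a 0  0  0  1  1  1  1
  d 0  0  1  1  1  1  1
  e 0  0  1  1  1  1  1
  a 0  0  1  2  2  2  2
  d 0  0  1  2  2  2  2
  d 0  0  1  2  2  2  2
LCS: 'aa'
LCS length = 2

2


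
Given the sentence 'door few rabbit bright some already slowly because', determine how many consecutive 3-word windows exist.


Word trigrams from [8] words:
  Trigram 1: (door few rabbit)
  Trigram 2: (few rabbit bright)
  Trigram 3: (rabbit bright some)
  Trigram 4: (bright some already)
  Trigram 5: (some already slowly)
  Trigram 6: (already slowly because)
Total word trigrams: 8 - 2 = 6

6


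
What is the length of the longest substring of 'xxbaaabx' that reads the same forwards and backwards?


Scanning 'xxbaaabx' for palindromic substrings.
Substring at positions 1-7: 'xbaaabx'.
Check: reverse('xbaaabx') = 'xbaaabx' -> palindrome confirmed.
Neighbouring characters ('x' / '-') break symmetry, so it cannot extend further.
No longer palindromic substring exists; longest length = 7

7


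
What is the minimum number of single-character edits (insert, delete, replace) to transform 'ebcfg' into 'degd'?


Building DP table for s1='ebcfg' (len 5) and s2='degd' (len 4):
       d  e  g  d
    0  1  2  3  4
  e 1  1  1  2  3
  b 2  2  2  2  3
  c 3  3  3  3  3
  f 4  4  4  4  4
  g 5  5  5  4  5
Edit distance = dp[5][4] = 5

5


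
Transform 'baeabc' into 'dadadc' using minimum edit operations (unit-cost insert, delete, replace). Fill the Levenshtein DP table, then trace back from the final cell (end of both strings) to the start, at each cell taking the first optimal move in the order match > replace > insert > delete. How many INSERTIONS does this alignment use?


Edit distance = 3. Backtracking from cell (6, 6) with preference match > replace > insert > delete,
then listing the resulting alignment 'baeabc' -> 'dadadc' left to right:
  Step 1: replace b->d
  Step 2: keep 'a'
  Step 3: replace e->d
  Step 4: keep 'a'
  Step 5: replace b->d
  Step 6: keep 'c'
Total insertions: 0

0


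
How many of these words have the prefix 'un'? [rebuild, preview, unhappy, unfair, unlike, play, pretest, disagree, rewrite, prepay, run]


Checking each word for prefix 'un':
  'rebuild' -> no (count: 0)
  'preview' -> no (count: 0)
  'unhappy' -> YES, starts with 'un' (count: 1)
  'unfair' -> YES, starts with 'un' (count: 2)
  'unlike' -> YES, starts with 'un' (count: 3)
  'play' -> no (count: 3)
  'pretest' -> no (count: 3)
  'disagree' -> no (count: 3)
  'rewrite' -> no (count: 3)
  'prepay' -> no (count: 3)
  'run' -> no (count: 3)
Total with prefix 'un': 3

3


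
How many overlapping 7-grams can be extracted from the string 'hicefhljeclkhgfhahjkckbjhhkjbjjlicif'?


String 'hicefhljeclkhgfhahjkckbjhhkjbjjlicif' has length L = 36.
Number of overlapping n-grams = L - n + 1
Substituting: 36 - 7 + 1 = 30

30


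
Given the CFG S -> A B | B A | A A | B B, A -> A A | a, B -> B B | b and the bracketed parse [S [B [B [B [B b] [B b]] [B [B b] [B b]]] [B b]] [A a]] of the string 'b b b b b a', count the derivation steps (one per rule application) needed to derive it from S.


Every bracketed nonterminal node [X ...] in the tree is produced by exactly one rule application.
Reading the tree off as a leftmost derivation:
  Step 1: S  =>  B A   (applied S -> B A)
  Step 2: B A  =>  B B A   (applied B -> B B)
  Step 3: B B A  =>  B B B A   (applied B -> B B)
  Step 4: B B B A  =>  B B B B A   (applied B -> B B)
  Step 5: B B B B A  =>  b B B B A   (applied B -> b)
  Step 6: b B B B A  =>  b b B B A   (applied B -> b)
  Step 7: b b B B A  =>  b b B B B A   (applied B -> B B)
  Step 8: b b B B B A  =>  b b b B B A   (applied B -> b)
  Step 9: b b b B B A  =>  b b b b B A   (applied B -> b)
  Step 10: b b b b B A  =>  b b b b b A   (applied B -> b)
  Step 11: b b b b b A  =>  b b b b b a   (applied A -> a)
Final yield: b b b b b a
Total rewrite steps: 11

11


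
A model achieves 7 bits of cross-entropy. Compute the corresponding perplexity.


Perplexity formula: PP = 2^H
H = 7
PP = 2^7
Steps: 2^1 = 2, 2^2 = 4, 2^3 = 8, 2^4 = 16, 2^5 = 32, 2^6 = 64, 2^7 = 128
PP = 128

128


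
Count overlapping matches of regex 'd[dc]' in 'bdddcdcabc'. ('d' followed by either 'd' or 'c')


Pattern: d[dc] means 'd' followed by either 'd' or 'c'.
Scanning 'bdddcdcabc' position-by-position:
  Pos 0: window 'bd' -> no
  Pos 1: window 'dd' -> MATCH
  Pos 2: window 'dd' -> MATCH
  Pos 3: window 'dc' -> MATCH
  Pos 4: window 'cd' -> no
  Pos 5: window 'dc' -> MATCH
  Pos 6: window 'ca' -> no
  Pos 7: window 'ab' -> no
  Pos 8: window 'bc' -> no
  Pos 9: window 'c' -> no
Total matches: 4

4


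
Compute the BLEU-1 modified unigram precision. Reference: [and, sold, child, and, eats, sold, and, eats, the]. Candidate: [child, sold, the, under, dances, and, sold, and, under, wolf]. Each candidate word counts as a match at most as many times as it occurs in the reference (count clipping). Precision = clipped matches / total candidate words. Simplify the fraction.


Reference word counts: {'and': 3, 'child': 1, 'eats': 2, 'sold': 2, 'the': 1}
Checking each candidate word (with clipping):
  'child' -> in reference (ref count 1, used 1/1) -> match (matches: 1)
  'sold' -> in reference (ref count 2, used 1/2) -> match (matches: 2)
  'the' -> in reference (ref count 1, used 1/1) -> match (matches: 3)
  'under' -> not in reference -> no match (matches: 3)
  'dances' -> not in reference -> no match (matches: 3)
  'and' -> in reference (ref count 3, used 1/3) -> match (matches: 4)
  'sold' -> in reference (ref count 2, used 2/2) -> match (matches: 5)
  'and' -> in reference (ref count 3, used 2/3) -> match (matches: 6)
  'under' -> not in reference -> no match (matches: 6)
  'wolf' -> not in reference -> no match (matches: 6)
Clipped matches: 6, Candidate length: 10
Precision = 6/10 = 3/5

3/5


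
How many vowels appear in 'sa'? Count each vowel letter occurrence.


Scanning each character of 'sa':
  Position 1: 's' -> consonant (running count: 0)
  Position 2: 'a' -> vowel (running count: 1)
Total vowels: 1

1


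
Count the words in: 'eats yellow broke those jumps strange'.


Counting words by splitting on spaces:
  Word 1: 'eats'
  Word 2: 'yellow'
  Word 3: 'broke'
  Word 4: 'those'
  Word 5: 'jumps'
  Word 6: 'strange'
Total words: 6

6


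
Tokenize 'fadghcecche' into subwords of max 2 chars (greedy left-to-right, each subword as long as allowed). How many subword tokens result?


'fadghcecche' has 11 characters.
Chunking with max size 2:
  Chunk 1: 'fa' (positions 0-1)
  Chunk 2: 'dg' (positions 2-3)
  Chunk 3: 'hc' (positions 4-5)
  Chunk 4: 'ec' (positions 6-7)
  Chunk 5: 'ch' (positions 8-9)
  Chunk 6: 'e' (positions 10-10)
Total chunks: ceil(11 / 2) = 6

6


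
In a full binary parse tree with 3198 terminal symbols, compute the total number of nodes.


Leaf nodes (terminals): 3198
Internal nodes = n - 1 = 3198 - 1 = 3197
Total = leaves + internal = 3198 + 3197 = 6395

6395


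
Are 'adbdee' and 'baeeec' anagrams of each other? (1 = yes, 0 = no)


Sort characters of 'adbdee': 'abddee'
Sort characters of 'baeeec': 'abceee'
Sorted forms differ -> they are NOT anagrams
Result: 0

0


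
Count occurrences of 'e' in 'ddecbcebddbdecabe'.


Scanning 'ddecbcebddbdecabe' for 'e':
  Position 2: 'e' -> MATCH (count: 1)
  Position 6: 'e' -> MATCH (count: 2)
  Position 12: 'e' -> MATCH (count: 3)
  Position 16: 'e' -> MATCH (count: 4)
Total occurrences of 'e': 4

4


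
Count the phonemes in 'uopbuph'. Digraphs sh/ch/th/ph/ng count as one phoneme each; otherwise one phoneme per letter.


Parsing 'uopbuph' greedily, digraphs first:
  'u' -> vowel phoneme (phonemes so far: 1)
  'o' -> vowel phoneme (phonemes so far: 2)
  'p' -> consonant phoneme (phonemes so far: 3)
  'b' -> consonant phoneme (phonemes so far: 4)
  'u' -> vowel phoneme (phonemes so far: 5)
  'ph' -> digraph (1 consonant phoneme) (phonemes so far: 6)
Total phonemes: 6

6


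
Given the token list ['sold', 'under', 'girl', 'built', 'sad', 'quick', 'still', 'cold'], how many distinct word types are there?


Listing all tokens and tracking unique types:
  Token 1: 'sold' -> NEW (unique so far: 1)
  Token 2: 'under' -> NEW (unique so far: 2)
  Token 3: 'girl' -> NEW (unique so far: 3)
  Token 4: 'built' -> NEW (unique so far: 4)
  Token 5: 'sad' -> NEW (unique so far: 5)
  Token 6: 'quick' -> NEW (unique so far: 6)
  Token 7: 'still' -> NEW (unique so far: 7)
  Token 8: 'cold' -> NEW (unique so far: 8)
Unique types: ('built', 'cold', 'girl', 'quick', 'sad', 'sold', 'still', 'under')
Vocabulary size: 8

8


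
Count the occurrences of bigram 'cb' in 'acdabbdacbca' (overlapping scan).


Scanning 'acdabbdacbca' for bigram 'cb':
  Position 0: 'ac' -> no
  Position 1: 'cd' -> no
  Position 2: 'da' -> no
  Position 3: 'ab' -> no
  Position 4: 'bb' -> no
  Position 5: 'bd' -> no
  Position 6: 'da' -> no
  Position 7: 'ac' -> no
  Position 8: 'cb' -> MATCH
  Position 9: 'bc' -> no
  Position 10: 'ca' -> no
Total matches: 1

1


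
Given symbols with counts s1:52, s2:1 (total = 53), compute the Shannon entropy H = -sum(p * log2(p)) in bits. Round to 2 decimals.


Computing entropy H = -sum(p_i * log2(p_i)):
  s1: p = 52/53 = 0.9811, -p*log2(p) = 0.0270
  s2: p = 1/53 = 0.0189, -p*log2(p) = 0.1081
H = sum of terms = 0.1351
Rounded to 2 decimals: 0.14

0.14


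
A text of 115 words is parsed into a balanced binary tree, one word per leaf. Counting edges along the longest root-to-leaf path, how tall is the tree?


In a balanced binary tree with n leaves the deepest leaf is ceil(log2(n)) edges below the root.
log2(115) = 6.8455
ceil(6.8455) = 7
height (edges) = 7

7


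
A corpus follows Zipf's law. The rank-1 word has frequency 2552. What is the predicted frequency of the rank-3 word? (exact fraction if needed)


Zipf's law: freq(rank) = f1 / rank
f1 = 2552, rank = 3
freq = 2552 / 3
GCD(2552, 3) = 1
Simplified: 2552/3

2552/3


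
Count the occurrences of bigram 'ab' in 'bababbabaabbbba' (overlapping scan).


Scanning 'bababbabaabbbba' for bigram 'ab':
  Position 0: 'ba' -> no
  Position 1: 'ab' -> MATCH
  Position 2: 'ba' -> no
  Position 3: 'ab' -> MATCH
  Position 4: 'bb' -> no
  Position 5: 'ba' -> no
  Position 6: 'ab' -> MATCH
  Position 7: 'ba' -> no
  Position 8: 'aa' -> no
  Position 9: 'ab' -> MATCH
  Position 10: 'bb' -> no
  Position 11: 'bb' -> no
  Position 12: 'bb' -> no
  Position 13: 'ba' -> no
Total matches: 4

4


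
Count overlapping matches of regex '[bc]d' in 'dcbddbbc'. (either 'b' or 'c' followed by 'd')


Pattern: [bc]d means either 'b' or 'c' followed by 'd'.
Scanning 'dcbddbbc' position-by-position:
  Pos 0: window 'dc' -> no
  Pos 1: window 'cb' -> no
  Pos 2: window 'bd' -> MATCH
  Pos 3: window 'dd' -> no
  Pos 4: window 'db' -> no
  Pos 5: window 'bb' -> no
  Pos 6: window 'bc' -> no
  Pos 7: window 'c' -> no
Total matches: 1

1


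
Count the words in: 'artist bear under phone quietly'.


Counting words by splitting on spaces:
  Word 1: 'artist'
  Word 2: 'bear'
  Word 3: 'under'
  Word 4: 'phone'
  Word 5: 'quietly'
Total words: 5

5


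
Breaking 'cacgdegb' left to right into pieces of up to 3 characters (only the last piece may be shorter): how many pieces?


'cacgdegb' has 8 characters.
Chunking with max size 3:
  Chunk 1: 'cac' (positions 0-2)
  Chunk 2: 'gde' (positions 3-5)
  Chunk 3: 'gb' (positions 6-7)
Total chunks: ceil(8 / 3) = 3

3


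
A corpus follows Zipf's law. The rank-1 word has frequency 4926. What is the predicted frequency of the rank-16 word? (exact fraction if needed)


Zipf's law: freq(rank) = f1 / rank
f1 = 4926, rank = 16
freq = 4926 / 16
GCD(4926, 16) = 2
Simplified: 2463/8

2463/8


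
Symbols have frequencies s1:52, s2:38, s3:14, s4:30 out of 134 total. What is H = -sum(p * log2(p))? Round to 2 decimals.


Computing entropy H = -sum(p_i * log2(p_i)):
  s1: p = 52/134 = 0.3881, -p*log2(p) = 0.5300
  s2: p = 38/134 = 0.2836, -p*log2(p) = 0.5156
  s3: p = 14/134 = 0.1045, -p*log2(p) = 0.3405
  s4: p = 30/134 = 0.2239, -p*log2(p) = 0.4834
H = sum of terms = 1.8695
Rounded to 2 decimals: 1.87

1.87


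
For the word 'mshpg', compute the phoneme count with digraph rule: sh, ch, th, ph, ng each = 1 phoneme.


Parsing 'mshpg' greedily, digraphs first:
  'm' -> consonant phoneme (phonemes so far: 1)
  'sh' -> digraph (1 consonant phoneme) (phonemes so far: 2)
  'p' -> consonant phoneme (phonemes so far: 3)
  'g' -> consonant phoneme (phonemes so far: 4)
Total phonemes: 4

4


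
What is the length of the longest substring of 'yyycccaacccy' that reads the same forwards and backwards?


Scanning 'yyycccaacccy' for palindromic substrings.
Substring at positions 2-11: 'ycccaacccy'.
Check: reverse('ycccaacccy') = 'ycccaacccy' -> palindrome confirmed.
Neighbouring characters ('y' / '-') break symmetry, so it cannot extend further.
No longer palindromic substring exists; longest length = 10

10


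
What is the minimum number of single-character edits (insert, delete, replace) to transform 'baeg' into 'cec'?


Building DP table for s1='baeg' (len 4) and s2='cec' (len 3):
       c  e  c
    0  1  2  3
  b 1  1  2  3
  a 2  2  2  3
  e 3  3  2  3
  g 4  4  3  3
Edit distance = dp[4][3] = 3

3


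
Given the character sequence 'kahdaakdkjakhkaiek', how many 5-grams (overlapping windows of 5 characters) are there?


String 'kahdaakdkjakhkaiek' has length L = 18.
Number of overlapping n-grams = L - n + 1
Substituting: 18 - 5 + 1 = 14

14


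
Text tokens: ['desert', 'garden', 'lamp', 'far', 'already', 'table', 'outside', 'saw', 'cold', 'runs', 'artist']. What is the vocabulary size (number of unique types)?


Listing all tokens and tracking unique types:
  Token 1: 'desert' -> NEW (unique so far: 1)
  Token 2: 'garden' -> NEW (unique so far: 2)
  Token 3: 'lamp' -> NEW (unique so far: 3)
  Token 4: 'far' -> NEW (unique so far: 4)
  Token 5: 'already' -> NEW (unique so far: 5)
  Token 6: 'table' -> NEW (unique so far: 6)
  Token 7: 'outside' -> NEW (unique so far: 7)
  Token 8: 'saw' -> NEW (unique so far: 8)
  Token 9: 'cold' -> NEW (unique so far: 9)
  Token 10: 'runs' -> NEW (unique so far: 10)
  Token 11: 'artist' -> NEW (unique so far: 11)
Unique types: ('already', 'artist', 'cold', 'desert', 'far', 'garden', 'lamp', 'outside', 'runs', 'saw', 'table')
Vocabulary size: 11

11


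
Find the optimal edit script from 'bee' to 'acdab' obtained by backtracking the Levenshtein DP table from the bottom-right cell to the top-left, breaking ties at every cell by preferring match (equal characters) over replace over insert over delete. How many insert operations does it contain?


Edit distance = 5. Backtracking from cell (3, 5) with preference match > replace > insert > delete,
then listing the resulting alignment 'bee' -> 'acdab' left to right:
  Step 1: insert 'a' [insertion #1]
  Step 2: insert 'c' [insertion #2]
  Step 3: replace b->d
  Step 4: replace e->a
  Step 5: replace e->b
Total insertions: 2

2


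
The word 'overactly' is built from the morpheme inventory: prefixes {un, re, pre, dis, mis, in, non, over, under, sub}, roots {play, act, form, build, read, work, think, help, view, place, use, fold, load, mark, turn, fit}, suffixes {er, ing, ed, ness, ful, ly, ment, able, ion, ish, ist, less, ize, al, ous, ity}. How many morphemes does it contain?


Segmenting 'overactly' against the inventory:
  'over' -> prefix (morpheme 1)
  'act' -> root (morpheme 2)
  'ly' -> suffix (morpheme 3)
Total morphemes: 3

3


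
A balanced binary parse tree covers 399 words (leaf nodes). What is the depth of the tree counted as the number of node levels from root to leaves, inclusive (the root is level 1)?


In a balanced binary tree with n leaves the deepest leaf is ceil(log2(n)) edges below the root,
so counting node levels inclusive of root and leaves gives ceil(log2(n)) + 1 levels.
log2(399) = 8.6402
ceil(8.6402) = 9
levels = 9 + 1 = 10

10


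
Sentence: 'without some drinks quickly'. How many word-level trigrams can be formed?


Word trigrams from [4] words:
  Trigram 1: (without some drinks)
  Trigram 2: (some drinks quickly)
Total word trigrams: 4 - 2 = 2

2


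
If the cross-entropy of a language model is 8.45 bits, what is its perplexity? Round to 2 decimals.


Perplexity formula: PP = 2^H
H = 8.45
PP = 2^8.45
Decompose: 2^8.45 = 2^8 * 2^0.45
2^8 = 256, 2^0.45 ~ 1.3660403
PP ~ 256 * 1.3660403 = 349.7063168
Rounded to 2 decimals: 349.71

349.71


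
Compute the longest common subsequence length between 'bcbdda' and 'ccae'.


DP table for LCS of 'bcbdda' and 'ccae':
       c  c  a  e
    0  0  0  0  0
  b 0  0  0  0  0
  c 0  1  1  1  1
  b 0  1  1  1  1
  d 0  1  1  1  1
  d 0  1  1  1  1
  a 0  1  1  2  2
LCS: 'ca'
LCS length = 2

2


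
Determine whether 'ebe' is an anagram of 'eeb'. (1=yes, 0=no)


Sort characters of 'ebe': 'bee'
Sort characters of 'eeb': 'bee'
Sorted forms match -> they ARE anagrams
Result: 1

1


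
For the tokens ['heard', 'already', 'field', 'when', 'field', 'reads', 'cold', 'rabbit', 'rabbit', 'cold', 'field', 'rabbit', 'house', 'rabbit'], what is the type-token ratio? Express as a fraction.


Tokens: 14
Unique types: ('already', 'cold', 'field', 'heard', 'house', 'rabbit', 'reads', 'when') = 8
TTR = 8/14
Simplify: divide both by 2 -> 4/7
TTR = 4/7

4/7


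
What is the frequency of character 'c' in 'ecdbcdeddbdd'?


Scanning 'ecdbcdeddbdd' for 'c':
  Position 1: 'c' -> MATCH (count: 1)
  Position 4: 'c' -> MATCH (count: 2)
Total occurrences of 'c': 2

2


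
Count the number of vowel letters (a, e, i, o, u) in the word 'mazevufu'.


Scanning each character of 'mazevufu':
  Position 1: 'm' -> consonant (running count: 0)
  Position 2: 'a' -> vowel (running count: 1)
  Position 3: 'z' -> consonant (running count: 1)
  Position 4: 'e' -> vowel (running count: 2)
  Position 5: 'v' -> consonant (running count: 2)
  Position 6: 'u' -> vowel (running count: 3)
  Position 7: 'f' -> consonant (running count: 3)
  Position 8: 'u' -> vowel (running count: 4)
Total vowels: 4

4


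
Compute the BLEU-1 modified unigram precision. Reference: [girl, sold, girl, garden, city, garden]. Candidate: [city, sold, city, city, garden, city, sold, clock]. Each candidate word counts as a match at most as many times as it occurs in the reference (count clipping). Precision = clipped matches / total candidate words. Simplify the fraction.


Reference word counts: {'city': 1, 'garden': 2, 'girl': 2, 'sold': 1}
Checking each candidate word (with clipping):
  'city' -> in reference (ref count 1, used 1/1) -> match (matches: 1)
  'sold' -> in reference (ref count 1, used 1/1) -> match (matches: 2)
  'city' -> ref count 1 already used up (1/1) -> clipped, no match (matches: 2)
  'city' -> ref count 1 already used up (1/1) -> clipped, no match (matches: 2)
  'garden' -> in reference (ref count 2, used 1/2) -> match (matches: 3)
  'city' -> ref count 1 already used up (1/1) -> clipped, no match (matches: 3)
  'sold' -> ref count 1 already used up (1/1) -> clipped, no match (matches: 3)
  'clock' -> not in reference -> no match (matches: 3)
Clipped matches: 3, Candidate length: 8
Precision = 3/8

3/8


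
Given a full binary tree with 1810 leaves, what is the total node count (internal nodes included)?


Leaf nodes (terminals): 1810
Internal nodes = n - 1 = 1810 - 1 = 1809
Total = leaves + internal = 1810 + 1809 = 3619

3619


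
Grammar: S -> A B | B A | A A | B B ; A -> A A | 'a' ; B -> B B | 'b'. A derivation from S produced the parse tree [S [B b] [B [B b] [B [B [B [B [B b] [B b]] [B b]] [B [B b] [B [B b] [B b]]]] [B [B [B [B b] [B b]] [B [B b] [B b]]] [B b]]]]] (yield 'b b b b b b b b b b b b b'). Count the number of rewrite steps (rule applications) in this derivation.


Every bracketed nonterminal node [X ...] in the tree is produced by exactly one rule application.
Reading the tree off as a leftmost derivation:
  Step 1: S  =>  B B   (applied S -> B B)
  Step 2: B B  =>  b B   (applied B -> b)
  Step 3: b B  =>  b B B   (applied B -> B B)
  Step 4: b B B  =>  b b B   (applied B -> b)
  Step 5: b b B  =>  b b B B   (applied B -> B B)
  Step 6: b b B B  =>  b b B B B   (applied B -> B B)
  Step 7: b b B B B  =>  b b B B B B   (applied B -> B B)
  Step 8: b b B B B B  =>  b b B B B B B   (applied B -> B B)
  Step 9: b b B B B B B  =>  b b b B B B B   (applied B -> b)
  Step 10: b b b B B B B  =>  b b b b B B B   (applied B -> b)
  Step 11: b b b b B B B  =>  b b b b b B B   (applied B -> b)
  Step 12: b b b b b B B  =>  b b b b b B B B   (applied B -> B B)
  Step 13: b b b b b B B B  =>  b b b b b b B B   (applied B -> b)
  Step 14: b b b b b b B B  =>  b b b b b b B B B   (applied B -> B B)
  Step 15: b b b b b b B B B  =>  b b b b b b b B B   (applied B -> b)
  Step 16: b b b b b b b B B  =>  b b b b b b b b B   (applied B -> b)
  Step 17: b b b b b b b b B  =>  b b b b b b b b B B   (applied B -> B B)
  Step 18: b b b b b b b b B B  =>  b b b b b b b b B B B   (applied B -> B B)
  Step 19: b b b b b b b b B B B  =>  b b b b b b b b B B B B   (applied B -> B B)
  Step 20: b b b b b b b b B B B B  =>  b b b b b b b b b B B B   (applied B -> b)
  Step 21: b b b b b b b b b B B B  =>  b b b b b b b b b b B B   (applied B -> b)
  Step 22: b b b b b b b b b b B B  =>  b b b b b b b b b b B B B   (applied B -> B B)
  Step 23: b b b b b b b b b b B B B  =>  b b b b b b b b b b b B B   (applied B -> b)
  Step 24: b b b b b b b b b b b B B  =>  b b b b b b b b b b b b B   (applied B -> b)
  Step 25: b b b b b b b b b b b b B  =>  b b b b b b b b b b b b b   (applied B -> b)
Final yield: b b b b b b b b b b b b b
Total rewrite steps: 25

25


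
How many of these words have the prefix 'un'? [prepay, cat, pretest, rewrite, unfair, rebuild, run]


Checking each word for prefix 'un':
  'prepay' -> no (count: 0)
  'cat' -> no (count: 0)
  'pretest' -> no (count: 0)
  'rewrite' -> no (count: 0)
  'unfair' -> YES, starts with 'un' (count: 1)
  'rebuild' -> no (count: 1)
  'run' -> no (count: 1)
Total with prefix 'un': 1

1


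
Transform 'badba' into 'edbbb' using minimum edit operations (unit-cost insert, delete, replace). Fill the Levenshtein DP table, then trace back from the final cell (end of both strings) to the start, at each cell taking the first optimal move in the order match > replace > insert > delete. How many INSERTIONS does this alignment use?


Edit distance = 4. Backtracking from cell (5, 5) with preference match > replace > insert > delete,
then listing the resulting alignment 'badba' -> 'edbbb' left to right:
  Step 1: replace b->e
  Step 2: replace a->d
  Step 3: replace d->b
  Step 4: keep 'b'
  Step 5: replace a->b
Total insertions: 0

0


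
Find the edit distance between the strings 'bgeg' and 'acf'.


Building DP table for s1='bgeg' (len 4) and s2='acf' (len 3):
       a  c  f
    0  1  2  3
  b 1  1  2  3
  g 2  2  2  3
  e 3  3  3  3
  g 4  4  4  4
Edit distance = dp[4][3] = 4

4


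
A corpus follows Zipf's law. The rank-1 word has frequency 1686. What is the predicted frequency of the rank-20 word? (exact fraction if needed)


Zipf's law: freq(rank) = f1 / rank
f1 = 1686, rank = 20
freq = 1686 / 20
GCD(1686, 20) = 2
Simplified: 843/10

843/10


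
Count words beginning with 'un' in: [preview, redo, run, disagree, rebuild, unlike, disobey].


Checking each word for prefix 'un':
  'preview' -> no (count: 0)
  'redo' -> no (count: 0)
  'run' -> no (count: 0)
  'disagree' -> no (count: 0)
  'rebuild' -> no (count: 0)
  'unlike' -> YES, starts with 'un' (count: 1)
  'disobey' -> no (count: 1)
Total with prefix 'un': 1

1


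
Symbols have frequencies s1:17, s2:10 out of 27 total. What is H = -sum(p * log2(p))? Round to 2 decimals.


Computing entropy H = -sum(p_i * log2(p_i)):
  s1: p = 17/27 = 0.6296, -p*log2(p) = 0.4202
  s2: p = 10/27 = 0.3704, -p*log2(p) = 0.5307
H = sum of terms = 0.9509
Rounded to 2 decimals: 0.95

0.95


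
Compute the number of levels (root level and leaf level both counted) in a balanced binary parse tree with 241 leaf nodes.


In a balanced binary tree with n leaves the deepest leaf is ceil(log2(n)) edges below the root,
so counting node levels inclusive of root and leaves gives ceil(log2(n)) + 1 levels.
log2(241) = 7.9129
ceil(7.9129) = 8
levels = 8 + 1 = 9

9


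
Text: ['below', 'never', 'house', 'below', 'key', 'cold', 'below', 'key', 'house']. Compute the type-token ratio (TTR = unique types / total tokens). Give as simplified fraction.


Tokens: 9
Unique types: ('below', 'cold', 'house', 'key', 'never') = 5
TTR = 5/9
Already in lowest terms.

5/9


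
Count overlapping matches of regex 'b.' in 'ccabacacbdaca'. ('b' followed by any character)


Pattern: b. means 'b' followed by any character.
Scanning 'ccabacacbdaca' position-by-position:
  Pos 0: window 'cc' -> no
  Pos 1: window 'ca' -> no
  Pos 2: window 'ab' -> no
  Pos 3: window 'ba' -> MATCH
  Pos 4: window 'ac' -> no
  Pos 5: window 'ca' -> no
  Pos 6: window 'ac' -> no
  Pos 7: window 'cb' -> no
  Pos 8: window 'bd' -> MATCH
  Pos 9: window 'da' -> no
  Pos 10: window 'ac' -> no
  Pos 11: window 'ca' -> no
  Pos 12: window 'a' -> no
Total matches: 2

2


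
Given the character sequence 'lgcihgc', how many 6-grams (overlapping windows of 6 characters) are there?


String 'lgcihgc' has length L = 7.
Number of overlapping n-grams = L - n + 1
Substituting: 7 - 6 + 1 = 2

2


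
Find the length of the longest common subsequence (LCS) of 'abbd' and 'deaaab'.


DP table for LCS of 'abbd' and 'deaaab':
       d  e  a  a  a  b
    0  0  0  0  0  0  0
  a 0  0  0  1  1  1  1
  b 0  0  0  1  1  1  2
  b 0  0  0  1  1  1  2
  d 0  1  1  1  1  1  2
LCS: 'ab'
LCS length = 2

2


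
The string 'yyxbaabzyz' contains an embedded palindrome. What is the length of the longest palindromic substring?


Scanning 'yyxbaabzyz' for palindromic substrings.
Substring at positions 3-6: 'baab'.
Check: reverse('baab') = 'baab' -> palindrome confirmed.
Neighbouring characters ('x' / 'z') break symmetry, so it cannot extend further.
No longer palindromic substring exists; longest length = 4

4


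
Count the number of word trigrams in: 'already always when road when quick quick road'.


Word trigrams from [8] words:
  Trigram 1: (already always when)
  Trigram 2: (always when road)
  Trigram 3: (when road when)
  Trigram 4: (road when quick)
  Trigram 5: (when quick quick)
  Trigram 6: (quick quick road)
Total word trigrams: 8 - 2 = 6

6


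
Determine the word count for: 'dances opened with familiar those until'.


Counting words by splitting on spaces:
  Word 1: 'dances'
  Word 2: 'opened'
  Word 3: 'with'
  Word 4: 'familiar'
  Word 5: 'those'
  Word 6: 'until'
Total words: 6

6


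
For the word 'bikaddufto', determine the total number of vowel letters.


Scanning each character of 'bikaddufto':
  Position 1: 'b' -> consonant (running count: 0)
  Position 2: 'i' -> vowel (running count: 1)
  Position 3: 'k' -> consonant (running count: 1)
  Position 4: 'a' -> vowel (running count: 2)
  Position 5: 'd' -> consonant (running count: 2)
  Position 6: 'd' -> consonant (running count: 2)
  Position 7: 'u' -> vowel (running count: 3)
  Position 8: 'f' -> consonant (running count: 3)
  Position 9: 't' -> consonant (running count: 3)
  Position 10: 'o' -> vowel (running count: 4)
Total vowels: 4

4
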